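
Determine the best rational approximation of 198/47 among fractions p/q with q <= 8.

Expand x = 198/47 as a continued fraction with the Euclidean algorithm:
  198 = 4*47 + 10, so a_0 = 4.
  47 = 4*10 + 7, so a_1 = 4.
  10 = 1*7 + 3, so a_2 = 1.
  7 = 2*3 + 1, so a_3 = 2.
  3 = 3*1 + 0, so a_4 = 3.
so x = [4; 4, 1, 2, 3].
Convergents (p_i = a_i*p_{i-1} + p_{i-2}, q_i = a_i*q_{i-1} + q_{i-2} with p_{-2}=0, p_{-1}=1, q_{-2}=1, q_{-1}=0), until the denominator exceeds 8:
  i=0: a_0=4, p_0 = 4*1 + 0 = 4, q_0 = 4*0 + 1 = 1.
  i=1: a_1=4, p_1 = 4*4 + 1 = 17, q_1 = 4*1 + 0 = 4.
  i=2: a_2=1, p_2 = 1*17 + 4 = 21, q_2 = 1*4 + 1 = 5.
  i=3: a_3=2, p_3 = 2*21 + 17 = 59, q_3 = 2*5 + 4 = 14.
q_3 = 14 > 8, so the last convergent with denominator <= 8 is p_2/q_2 = 21/5.
The closest fraction with denominator <= 8 is either p_2/q_2 or the intermediate fraction (k*p_2 + p_1)/(k*q_2 + q_1) with the largest k >= 1 whose denominator stays <= 8; these approach x as k grows, and every other convergent or intermediate fraction in range is farther away.
Largest k: floor((8 - q_1)/q_2) = floor((8 - 4)/5) = 0.
Since k = 0, no intermediate fraction beyond p_2/q_2 has denominator <= 8, so the convergent 21/5 is the closest (its error is |198*5 - 21*47|/(47*5) = 3/235).

21/5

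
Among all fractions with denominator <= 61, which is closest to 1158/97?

585/49

Expand x = 1158/97 as a continued fraction with the Euclidean algorithm:
  1158 = 11*97 + 91, so a_0 = 11.
  97 = 1*91 + 6, so a_1 = 1.
  91 = 15*6 + 1, so a_2 = 15.
  6 = 6*1 + 0, so a_3 = 6.
so x = [11; 1, 15, 6].
Convergents (p_i = a_i*p_{i-1} + p_{i-2}, q_i = a_i*q_{i-1} + q_{i-2} with p_{-2}=0, p_{-1}=1, q_{-2}=1, q_{-1}=0), until the denominator exceeds 61:
  i=0: a_0=11, p_0 = 11*1 + 0 = 11, q_0 = 11*0 + 1 = 1.
  i=1: a_1=1, p_1 = 1*11 + 1 = 12, q_1 = 1*1 + 0 = 1.
  i=2: a_2=15, p_2 = 15*12 + 11 = 191, q_2 = 15*1 + 1 = 16.
  i=3: a_3=6, p_3 = 6*191 + 12 = 1158, q_3 = 6*16 + 1 = 97.
q_3 = 97 > 61, so the last convergent with denominator <= 61 is p_2/q_2 = 191/16.
The closest fraction with denominator <= 61 is either p_2/q_2 or the intermediate fraction (k*p_2 + p_1)/(k*q_2 + q_1) with the largest k >= 1 whose denominator stays <= 61; these approach x as k grows, and every other convergent or intermediate fraction in range is farther away.
Largest k: floor((61 - q_1)/q_2) = floor((61 - 1)/16) = 3.
That gives (3*191 + 12)/(3*16 + 1) = 585/49.
Compare the errors: |x - 191/16| = |1158*16 - 191*97|/(97*16) = 1/1552, and |x - 585/49| = |1158*49 - 585*97|/(97*49) = 3/4753.
Cross-multiplying, 3*1552 = 4656 < 4753 = 1*4753, so 3/4753 is smaller: the intermediate fraction 585/49 is closer to x than 191/16.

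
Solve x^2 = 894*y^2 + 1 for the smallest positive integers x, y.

First expand sqrt(894) as a continued fraction. With x_i = (sqrt(894) + m_i)/d_i and (m_0, d_0) = (0, 1): a_0 = floor(sqrt(894)) = 29, since 29^2 = 841 <= 894 < 900 = 30^2.
Iterate m_{i+1} = d_i*a_i - m_i, d_{i+1} = (894 - m_{i+1}^2)/d_i, a_{i+1} = floor((a_0 + m_{i+1})/d_{i+1}):
  m_1 = 1*29 - 0 = 29, d_1 = (894 - 29^2)/1 = 53/1 = 53, a_1 = floor((29 + 29)/53) = 1.
  m_2 = 53*1 - 29 = 24, d_2 = (894 - 24^2)/53 = 318/53 = 6, a_2 = floor((29 + 24)/6) = 8.
  m_3 = 6*8 - 24 = 24, d_3 = (894 - 24^2)/6 = 318/6 = 53, a_3 = floor((29 + 24)/53) = 1.
  m_4 = 53*1 - 24 = 29, d_4 = (894 - 29^2)/53 = 53/53 = 1, a_4 = floor((29 + 29)/1) = 58.
  m_5 = 1*58 - 29 = 29, d_5 = (894 - 29^2)/1 = 53/1 = 53: (m_5, d_5) = (m_1, d_1) = (29, 53), so from here the quotients repeat a_1, ..., a_4; the period length is 4.
So sqrt(894) = [29; (1, 8, 1, 58)] with period length k = 4.
k is even, so the fundamental solution of x^2 - 894y^2 = 1 is (p_{k-1}, q_{k-1}) = (p_3, q_3); compute convergents through index 3.
Convergents (p_i = a_i*p_{i-1} + p_{i-2}, q_i = a_i*q_{i-1} + q_{i-2} with p_{-2}=0, p_{-1}=1, q_{-2}=1, q_{-1}=0):
  i=0: a_0=29, p_0 = 29*1 + 0 = 29, q_0 = 29*0 + 1 = 1.
  i=1: a_1=1, p_1 = 1*29 + 1 = 30, q_1 = 1*1 + 0 = 1.
  i=2: a_2=8, p_2 = 8*30 + 29 = 269, q_2 = 8*1 + 1 = 9.
  i=3: a_3=1, p_3 = 1*269 + 30 = 299, q_3 = 1*9 + 1 = 10.
Check: 299^2 - 894*10^2 = 89401 - 89400 = 1, so (x, y) = (299, 10) solves the equation, and by the theorem it is the least positive solution.

(x, y) = (299, 10)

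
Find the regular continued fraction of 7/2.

[3; 2]

Run the Euclidean algorithm on 7 and 2; the successive quotients are the partial quotients a_0, a_1, ... (each step inverts the fractional part left over by the previous one):
  7 = 3*2 + 1, so a_0 = 3.
  2 = 2*1 + 0, so a_1 = 2.
The remainder reaches 0 after 2 divisions, so the expansion has 2 partial quotients, read off in order.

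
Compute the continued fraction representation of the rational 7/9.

[0; 1, 3, 2]

Run the Euclidean algorithm on 7 and 9; the successive quotients are the partial quotients a_0, a_1, ... (each step inverts the fractional part left over by the previous one):
  7 = 0*9 + 7, so a_0 = 0.
  9 = 1*7 + 2, so a_1 = 1.
  7 = 3*2 + 1, so a_2 = 3.
  2 = 2*1 + 0, so a_3 = 2.
The remainder reaches 0 after 4 divisions, so the expansion has 4 partial quotients, read off in order.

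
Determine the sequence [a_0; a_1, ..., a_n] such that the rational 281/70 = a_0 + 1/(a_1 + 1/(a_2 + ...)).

Run the Euclidean algorithm on 281 and 70; the successive quotients are the partial quotients a_0, a_1, ... (each step inverts the fractional part left over by the previous one):
  281 = 4*70 + 1, so a_0 = 4.
  70 = 70*1 + 0, so a_1 = 70.
The remainder reaches 0 after 2 divisions, so the expansion has 2 partial quotients, read off in order.

[4; 70]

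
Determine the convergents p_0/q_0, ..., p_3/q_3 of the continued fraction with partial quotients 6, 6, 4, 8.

Using the convergent recurrence p_i = a_i*p_{i-1} + p_{i-2}, q_i = a_i*q_{i-1} + q_{i-2} with p_{-2}=0, p_{-1}=1, q_{-2}=1, q_{-1}=0:
  i=0: a_0=6, p_0 = 6*1 + 0 = 6, q_0 = 6*0 + 1 = 1.
  i=1: a_1=6, p_1 = 6*6 + 1 = 37, q_1 = 6*1 + 0 = 6.
  i=2: a_2=4, p_2 = 4*37 + 6 = 154, q_2 = 4*6 + 1 = 25.
  i=3: a_3=8, p_3 = 8*154 + 37 = 1269, q_3 = 8*25 + 6 = 206.

6/1, 37/6, 154/25, 1269/206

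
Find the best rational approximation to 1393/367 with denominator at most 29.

110/29

Expand x = 1393/367 as a continued fraction with the Euclidean algorithm:
  1393 = 3*367 + 292, so a_0 = 3.
  367 = 1*292 + 75, so a_1 = 1.
  292 = 3*75 + 67, so a_2 = 3.
  75 = 1*67 + 8, so a_3 = 1.
  67 = 8*8 + 3, so a_4 = 8.
  8 = 2*3 + 2, so a_5 = 2.
  3 = 1*2 + 1, so a_6 = 1.
  2 = 2*1 + 0, so a_7 = 2.
so x = [3; 1, 3, 1, 8, 2, 1, 2].
Convergents (p_i = a_i*p_{i-1} + p_{i-2}, q_i = a_i*q_{i-1} + q_{i-2} with p_{-2}=0, p_{-1}=1, q_{-2}=1, q_{-1}=0), until the denominator exceeds 29:
  i=0: a_0=3, p_0 = 3*1 + 0 = 3, q_0 = 3*0 + 1 = 1.
  i=1: a_1=1, p_1 = 1*3 + 1 = 4, q_1 = 1*1 + 0 = 1.
  i=2: a_2=3, p_2 = 3*4 + 3 = 15, q_2 = 3*1 + 1 = 4.
  i=3: a_3=1, p_3 = 1*15 + 4 = 19, q_3 = 1*4 + 1 = 5.
  i=4: a_4=8, p_4 = 8*19 + 15 = 167, q_4 = 8*5 + 4 = 44.
q_4 = 44 > 29, so the last convergent with denominator <= 29 is p_3/q_3 = 19/5.
The closest fraction with denominator <= 29 is either p_3/q_3 or the intermediate fraction (k*p_3 + p_2)/(k*q_3 + q_2) with the largest k >= 1 whose denominator stays <= 29; these approach x as k grows, and every other convergent or intermediate fraction in range is farther away.
Largest k: floor((29 - q_2)/q_3) = floor((29 - 4)/5) = 5.
That gives (5*19 + 15)/(5*5 + 4) = 110/29.
Compare the errors: |x - 19/5| = |1393*5 - 19*367|/(367*5) = 8/1835, and |x - 110/29| = |1393*29 - 110*367|/(367*29) = 27/10643.
Cross-multiplying, 27*1835 = 49545 < 85144 = 8*10643, so 27/10643 is smaller: the intermediate fraction 110/29 is closer to x than 19/5.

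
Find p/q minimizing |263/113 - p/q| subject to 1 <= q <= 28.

7/3

Expand x = 263/113 as a continued fraction with the Euclidean algorithm:
  263 = 2*113 + 37, so a_0 = 2.
  113 = 3*37 + 2, so a_1 = 3.
  37 = 18*2 + 1, so a_2 = 18.
  2 = 2*1 + 0, so a_3 = 2.
so x = [2; 3, 18, 2].
Convergents (p_i = a_i*p_{i-1} + p_{i-2}, q_i = a_i*q_{i-1} + q_{i-2} with p_{-2}=0, p_{-1}=1, q_{-2}=1, q_{-1}=0), until the denominator exceeds 28:
  i=0: a_0=2, p_0 = 2*1 + 0 = 2, q_0 = 2*0 + 1 = 1.
  i=1: a_1=3, p_1 = 3*2 + 1 = 7, q_1 = 3*1 + 0 = 3.
  i=2: a_2=18, p_2 = 18*7 + 2 = 128, q_2 = 18*3 + 1 = 55.
q_2 = 55 > 28, so the last convergent with denominator <= 28 is p_1/q_1 = 7/3.
The closest fraction with denominator <= 28 is either p_1/q_1 or the intermediate fraction (k*p_1 + p_0)/(k*q_1 + q_0) with the largest k >= 1 whose denominator stays <= 28; these approach x as k grows, and every other convergent or intermediate fraction in range is farther away.
Largest k: floor((28 - q_0)/q_1) = floor((28 - 1)/3) = 9.
That gives (9*7 + 2)/(9*3 + 1) = 65/28.
Compare the errors: |x - 7/3| = |263*3 - 7*113|/(113*3) = 2/339, and |x - 65/28| = |263*28 - 65*113|/(113*28) = 19/3164.
Cross-multiplying, 2*3164 = 6328 < 6441 = 19*339, so 2/339 is smaller: the convergent 7/3 is closer to x than 65/28.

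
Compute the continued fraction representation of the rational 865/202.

[4; 3, 1, 1, 5, 5]

Run the Euclidean algorithm on 865 and 202; the successive quotients are the partial quotients a_0, a_1, ... (each step inverts the fractional part left over by the previous one):
  865 = 4*202 + 57, so a_0 = 4.
  202 = 3*57 + 31, so a_1 = 3.
  57 = 1*31 + 26, so a_2 = 1.
  31 = 1*26 + 5, so a_3 = 1.
  26 = 5*5 + 1, so a_4 = 5.
  5 = 5*1 + 0, so a_5 = 5.
The remainder reaches 0 after 6 divisions, so the expansion has 6 partial quotients, read off in order.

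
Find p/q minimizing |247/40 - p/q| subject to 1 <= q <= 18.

Expand x = 247/40 as a continued fraction with the Euclidean algorithm:
  247 = 6*40 + 7, so a_0 = 6.
  40 = 5*7 + 5, so a_1 = 5.
  7 = 1*5 + 2, so a_2 = 1.
  5 = 2*2 + 1, so a_3 = 2.
  2 = 2*1 + 0, so a_4 = 2.
so x = [6; 5, 1, 2, 2].
Convergents (p_i = a_i*p_{i-1} + p_{i-2}, q_i = a_i*q_{i-1} + q_{i-2} with p_{-2}=0, p_{-1}=1, q_{-2}=1, q_{-1}=0), until the denominator exceeds 18:
  i=0: a_0=6, p_0 = 6*1 + 0 = 6, q_0 = 6*0 + 1 = 1.
  i=1: a_1=5, p_1 = 5*6 + 1 = 31, q_1 = 5*1 + 0 = 5.
  i=2: a_2=1, p_2 = 1*31 + 6 = 37, q_2 = 1*5 + 1 = 6.
  i=3: a_3=2, p_3 = 2*37 + 31 = 105, q_3 = 2*6 + 5 = 17.
  i=4: a_4=2, p_4 = 2*105 + 37 = 247, q_4 = 2*17 + 6 = 40.
q_4 = 40 > 18, so the last convergent with denominator <= 18 is p_3/q_3 = 105/17.
The closest fraction with denominator <= 18 is either p_3/q_3 or the intermediate fraction (k*p_3 + p_2)/(k*q_3 + q_2) with the largest k >= 1 whose denominator stays <= 18; these approach x as k grows, and every other convergent or intermediate fraction in range is farther away.
Largest k: floor((18 - q_2)/q_3) = floor((18 - 6)/17) = 0.
Since k = 0, no intermediate fraction beyond p_3/q_3 has denominator <= 18, so the convergent 105/17 is the closest (its error is |247*17 - 105*40|/(40*17) = 1/680).

105/17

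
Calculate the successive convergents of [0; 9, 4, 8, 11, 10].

Using the convergent recurrence p_i = a_i*p_{i-1} + p_{i-2}, q_i = a_i*q_{i-1} + q_{i-2} with p_{-2}=0, p_{-1}=1, q_{-2}=1, q_{-1}=0:
  i=0: a_0=0, p_0 = 0*1 + 0 = 0, q_0 = 0*0 + 1 = 1.
  i=1: a_1=9, p_1 = 9*0 + 1 = 1, q_1 = 9*1 + 0 = 9.
  i=2: a_2=4, p_2 = 4*1 + 0 = 4, q_2 = 4*9 + 1 = 37.
  i=3: a_3=8, p_3 = 8*4 + 1 = 33, q_3 = 8*37 + 9 = 305.
  i=4: a_4=11, p_4 = 11*33 + 4 = 367, q_4 = 11*305 + 37 = 3392.
  i=5: a_5=10, p_5 = 10*367 + 33 = 3703, q_5 = 10*3392 + 305 = 34225.

0/1, 1/9, 4/37, 33/305, 367/3392, 3703/34225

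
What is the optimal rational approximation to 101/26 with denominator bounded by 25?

Expand x = 101/26 as a continued fraction with the Euclidean algorithm:
  101 = 3*26 + 23, so a_0 = 3.
  26 = 1*23 + 3, so a_1 = 1.
  23 = 7*3 + 2, so a_2 = 7.
  3 = 1*2 + 1, so a_3 = 1.
  2 = 2*1 + 0, so a_4 = 2.
so x = [3; 1, 7, 1, 2].
Convergents (p_i = a_i*p_{i-1} + p_{i-2}, q_i = a_i*q_{i-1} + q_{i-2} with p_{-2}=0, p_{-1}=1, q_{-2}=1, q_{-1}=0), until the denominator exceeds 25:
  i=0: a_0=3, p_0 = 3*1 + 0 = 3, q_0 = 3*0 + 1 = 1.
  i=1: a_1=1, p_1 = 1*3 + 1 = 4, q_1 = 1*1 + 0 = 1.
  i=2: a_2=7, p_2 = 7*4 + 3 = 31, q_2 = 7*1 + 1 = 8.
  i=3: a_3=1, p_3 = 1*31 + 4 = 35, q_3 = 1*8 + 1 = 9.
  i=4: a_4=2, p_4 = 2*35 + 31 = 101, q_4 = 2*9 + 8 = 26.
q_4 = 26 > 25, so the last convergent with denominator <= 25 is p_3/q_3 = 35/9.
The closest fraction with denominator <= 25 is either p_3/q_3 or the intermediate fraction (k*p_3 + p_2)/(k*q_3 + q_2) with the largest k >= 1 whose denominator stays <= 25; these approach x as k grows, and every other convergent or intermediate fraction in range is farther away.
Largest k: floor((25 - q_2)/q_3) = floor((25 - 8)/9) = 1.
That gives (1*35 + 31)/(1*9 + 8) = 66/17.
Compare the errors: |x - 35/9| = |101*9 - 35*26|/(26*9) = 1/234, and |x - 66/17| = |101*17 - 66*26|/(26*17) = 1/442.
Cross-multiplying, 1*234 = 234 < 442 = 1*442, so 1/442 is smaller: the intermediate fraction 66/17 is closer to x than 35/9.

66/17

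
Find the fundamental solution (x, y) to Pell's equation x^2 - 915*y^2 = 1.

First expand sqrt(915) as a continued fraction. With x_i = (sqrt(915) + m_i)/d_i and (m_0, d_0) = (0, 1): a_0 = floor(sqrt(915)) = 30, since 30^2 = 900 <= 915 < 961 = 31^2.
Iterate m_{i+1} = d_i*a_i - m_i, d_{i+1} = (915 - m_{i+1}^2)/d_i, a_{i+1} = floor((a_0 + m_{i+1})/d_{i+1}):
  m_1 = 1*30 - 0 = 30, d_1 = (915 - 30^2)/1 = 15/1 = 15, a_1 = floor((30 + 30)/15) = 4.
  m_2 = 15*4 - 30 = 30, d_2 = (915 - 30^2)/15 = 15/15 = 1, a_2 = floor((30 + 30)/1) = 60.
  m_3 = 1*60 - 30 = 30, d_3 = (915 - 30^2)/1 = 15/1 = 15: (m_3, d_3) = (m_1, d_1) = (30, 15), so from here the quotients repeat a_1, a_2; the period length is 2.
So sqrt(915) = [30; (4, 60)] with period length k = 2.
k is even, so the fundamental solution of x^2 - 915y^2 = 1 is (p_{k-1}, q_{k-1}) = (p_1, q_1); compute convergents through index 1.
Convergents (p_i = a_i*p_{i-1} + p_{i-2}, q_i = a_i*q_{i-1} + q_{i-2} with p_{-2}=0, p_{-1}=1, q_{-2}=1, q_{-1}=0):
  i=0: a_0=30, p_0 = 30*1 + 0 = 30, q_0 = 30*0 + 1 = 1.
  i=1: a_1=4, p_1 = 4*30 + 1 = 121, q_1 = 4*1 + 0 = 4.
Check: 121^2 - 915*4^2 = 14641 - 14640 = 1, so (x, y) = (121, 4) solves the equation, and by the theorem it is the least positive solution.

(x, y) = (121, 4)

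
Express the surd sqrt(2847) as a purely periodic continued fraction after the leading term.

Write x_i = (sqrt(2847) + m_i)/d_i with (m_0, d_0) = (0, 1). a_0 = floor(sqrt(2847)) = 53, since 53^2 = 2809 <= 2847 < 2916 = 54^2.
Iterate m_{i+1} = d_i*a_i - m_i, d_{i+1} = (2847 - m_{i+1}^2)/d_i, a_{i+1} = floor((a_0 + m_{i+1})/d_{i+1}):
  m_1 = 1*53 - 0 = 53, d_1 = (2847 - 53^2)/1 = 38/1 = 38, a_1 = floor((53 + 53)/38) = 2.
  m_2 = 38*2 - 53 = 23, d_2 = (2847 - 23^2)/38 = 2318/38 = 61, a_2 = floor((53 + 23)/61) = 1.
  m_3 = 61*1 - 23 = 38, d_3 = (2847 - 38^2)/61 = 1403/61 = 23, a_3 = floor((53 + 38)/23) = 3.
  m_4 = 23*3 - 38 = 31, d_4 = (2847 - 31^2)/23 = 1886/23 = 82, a_4 = floor((53 + 31)/82) = 1.
  m_5 = 82*1 - 31 = 51, d_5 = (2847 - 51^2)/82 = 246/82 = 3, a_5 = floor((53 + 51)/3) = 34.
  m_6 = 3*34 - 51 = 51, d_6 = (2847 - 51^2)/3 = 246/3 = 82, a_6 = floor((53 + 51)/82) = 1.
  m_7 = 82*1 - 51 = 31, d_7 = (2847 - 31^2)/82 = 1886/82 = 23, a_7 = floor((53 + 31)/23) = 3.
  m_8 = 23*3 - 31 = 38, d_8 = (2847 - 38^2)/23 = 1403/23 = 61, a_8 = floor((53 + 38)/61) = 1.
  m_9 = 61*1 - 38 = 23, d_9 = (2847 - 23^2)/61 = 2318/61 = 38, a_9 = floor((53 + 23)/38) = 2.
  m_10 = 38*2 - 23 = 53, d_10 = (2847 - 53^2)/38 = 38/38 = 1, a_10 = floor((53 + 53)/1) = 106.
  m_11 = 1*106 - 53 = 53, d_11 = (2847 - 53^2)/1 = 38/1 = 38: (m_11, d_11) = (m_1, d_1) = (53, 38), so from here the quotients repeat a_1, ..., a_10; the period length is 10.
Hence the expansion of sqrt(2847) is a_0 = 53 followed by the repeating block 2, 1, 3, 1, 34, 1, 3, 1, 2, 106 (period 10).

[53; (2, 1, 3, 1, 34, 1, 3, 1, 2, 106)]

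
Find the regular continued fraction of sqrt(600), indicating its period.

[24; (2, 48)]

Write x_i = (sqrt(600) + m_i)/d_i with (m_0, d_0) = (0, 1). a_0 = floor(sqrt(600)) = 24, since 24^2 = 576 <= 600 < 625 = 25^2.
Iterate m_{i+1} = d_i*a_i - m_i, d_{i+1} = (600 - m_{i+1}^2)/d_i, a_{i+1} = floor((a_0 + m_{i+1})/d_{i+1}):
  m_1 = 1*24 - 0 = 24, d_1 = (600 - 24^2)/1 = 24/1 = 24, a_1 = floor((24 + 24)/24) = 2.
  m_2 = 24*2 - 24 = 24, d_2 = (600 - 24^2)/24 = 24/24 = 1, a_2 = floor((24 + 24)/1) = 48.
  m_3 = 1*48 - 24 = 24, d_3 = (600 - 24^2)/1 = 24/1 = 24: (m_3, d_3) = (m_1, d_1) = (24, 24), so from here the quotients repeat a_1, a_2; the period length is 2.
Hence the expansion of sqrt(600) is a_0 = 24 followed by the repeating block 2, 48 (period 2).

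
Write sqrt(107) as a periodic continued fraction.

Write x_i = (sqrt(107) + m_i)/d_i with (m_0, d_0) = (0, 1). a_0 = floor(sqrt(107)) = 10, since 10^2 = 100 <= 107 < 121 = 11^2.
Iterate m_{i+1} = d_i*a_i - m_i, d_{i+1} = (107 - m_{i+1}^2)/d_i, a_{i+1} = floor((a_0 + m_{i+1})/d_{i+1}):
  m_1 = 1*10 - 0 = 10, d_1 = (107 - 10^2)/1 = 7/1 = 7, a_1 = floor((10 + 10)/7) = 2.
  m_2 = 7*2 - 10 = 4, d_2 = (107 - 4^2)/7 = 91/7 = 13, a_2 = floor((10 + 4)/13) = 1.
  m_3 = 13*1 - 4 = 9, d_3 = (107 - 9^2)/13 = 26/13 = 2, a_3 = floor((10 + 9)/2) = 9.
  m_4 = 2*9 - 9 = 9, d_4 = (107 - 9^2)/2 = 26/2 = 13, a_4 = floor((10 + 9)/13) = 1.
  m_5 = 13*1 - 9 = 4, d_5 = (107 - 4^2)/13 = 91/13 = 7, a_5 = floor((10 + 4)/7) = 2.
  m_6 = 7*2 - 4 = 10, d_6 = (107 - 10^2)/7 = 7/7 = 1, a_6 = floor((10 + 10)/1) = 20.
  m_7 = 1*20 - 10 = 10, d_7 = (107 - 10^2)/1 = 7/1 = 7: (m_7, d_7) = (m_1, d_1) = (10, 7), so from here the quotients repeat a_1, ..., a_6; the period length is 6.
Hence the expansion of sqrt(107) is a_0 = 10 followed by the repeating block 2, 1, 9, 1, 2, 20 (period 6).

[10; (2, 1, 9, 1, 2, 20)]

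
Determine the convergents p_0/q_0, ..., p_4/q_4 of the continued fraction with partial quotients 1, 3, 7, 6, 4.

Using the convergent recurrence p_i = a_i*p_{i-1} + p_{i-2}, q_i = a_i*q_{i-1} + q_{i-2} with p_{-2}=0, p_{-1}=1, q_{-2}=1, q_{-1}=0:
  i=0: a_0=1, p_0 = 1*1 + 0 = 1, q_0 = 1*0 + 1 = 1.
  i=1: a_1=3, p_1 = 3*1 + 1 = 4, q_1 = 3*1 + 0 = 3.
  i=2: a_2=7, p_2 = 7*4 + 1 = 29, q_2 = 7*3 + 1 = 22.
  i=3: a_3=6, p_3 = 6*29 + 4 = 178, q_3 = 6*22 + 3 = 135.
  i=4: a_4=4, p_4 = 4*178 + 29 = 741, q_4 = 4*135 + 22 = 562.

1/1, 4/3, 29/22, 178/135, 741/562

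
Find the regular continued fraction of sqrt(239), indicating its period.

Write x_i = (sqrt(239) + m_i)/d_i with (m_0, d_0) = (0, 1). a_0 = floor(sqrt(239)) = 15, since 15^2 = 225 <= 239 < 256 = 16^2.
Iterate m_{i+1} = d_i*a_i - m_i, d_{i+1} = (239 - m_{i+1}^2)/d_i, a_{i+1} = floor((a_0 + m_{i+1})/d_{i+1}):
  m_1 = 1*15 - 0 = 15, d_1 = (239 - 15^2)/1 = 14/1 = 14, a_1 = floor((15 + 15)/14) = 2.
  m_2 = 14*2 - 15 = 13, d_2 = (239 - 13^2)/14 = 70/14 = 5, a_2 = floor((15 + 13)/5) = 5.
  m_3 = 5*5 - 13 = 12, d_3 = (239 - 12^2)/5 = 95/5 = 19, a_3 = floor((15 + 12)/19) = 1.
  m_4 = 19*1 - 12 = 7, d_4 = (239 - 7^2)/19 = 190/19 = 10, a_4 = floor((15 + 7)/10) = 2.
  m_5 = 10*2 - 7 = 13, d_5 = (239 - 13^2)/10 = 70/10 = 7, a_5 = floor((15 + 13)/7) = 4.
  m_6 = 7*4 - 13 = 15, d_6 = (239 - 15^2)/7 = 14/7 = 2, a_6 = floor((15 + 15)/2) = 15.
  m_7 = 2*15 - 15 = 15, d_7 = (239 - 15^2)/2 = 14/2 = 7, a_7 = floor((15 + 15)/7) = 4.
  m_8 = 7*4 - 15 = 13, d_8 = (239 - 13^2)/7 = 70/7 = 10, a_8 = floor((15 + 13)/10) = 2.
  m_9 = 10*2 - 13 = 7, d_9 = (239 - 7^2)/10 = 190/10 = 19, a_9 = floor((15 + 7)/19) = 1.
  m_10 = 19*1 - 7 = 12, d_10 = (239 - 12^2)/19 = 95/19 = 5, a_10 = floor((15 + 12)/5) = 5.
  m_11 = 5*5 - 12 = 13, d_11 = (239 - 13^2)/5 = 70/5 = 14, a_11 = floor((15 + 13)/14) = 2.
  m_12 = 14*2 - 13 = 15, d_12 = (239 - 15^2)/14 = 14/14 = 1, a_12 = floor((15 + 15)/1) = 30.
  m_13 = 1*30 - 15 = 15, d_13 = (239 - 15^2)/1 = 14/1 = 14: (m_13, d_13) = (m_1, d_1) = (15, 14), so from here the quotients repeat a_1, ..., a_12; the period length is 12.
Hence the expansion of sqrt(239) is a_0 = 15 followed by the repeating block 2, 5, 1, 2, 4, 15, 4, 2, 1, 5, 2, 30 (period 12).

[15; (2, 5, 1, 2, 4, 15, 4, 2, 1, 5, 2, 30)]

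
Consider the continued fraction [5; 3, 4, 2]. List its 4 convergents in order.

Using the convergent recurrence p_i = a_i*p_{i-1} + p_{i-2}, q_i = a_i*q_{i-1} + q_{i-2} with p_{-2}=0, p_{-1}=1, q_{-2}=1, q_{-1}=0:
  i=0: a_0=5, p_0 = 5*1 + 0 = 5, q_0 = 5*0 + 1 = 1.
  i=1: a_1=3, p_1 = 3*5 + 1 = 16, q_1 = 3*1 + 0 = 3.
  i=2: a_2=4, p_2 = 4*16 + 5 = 69, q_2 = 4*3 + 1 = 13.
  i=3: a_3=2, p_3 = 2*69 + 16 = 154, q_3 = 2*13 + 3 = 29.

5/1, 16/3, 69/13, 154/29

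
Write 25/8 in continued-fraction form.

Run the Euclidean algorithm on 25 and 8; the successive quotients are the partial quotients a_0, a_1, ... (each step inverts the fractional part left over by the previous one):
  25 = 3*8 + 1, so a_0 = 3.
  8 = 8*1 + 0, so a_1 = 8.
The remainder reaches 0 after 2 divisions, so the expansion has 2 partial quotients, read off in order.

[3; 8]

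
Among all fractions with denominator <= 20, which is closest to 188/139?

23/17

Expand x = 188/139 as a continued fraction with the Euclidean algorithm:
  188 = 1*139 + 49, so a_0 = 1.
  139 = 2*49 + 41, so a_1 = 2.
  49 = 1*41 + 8, so a_2 = 1.
  41 = 5*8 + 1, so a_3 = 5.
  8 = 8*1 + 0, so a_4 = 8.
so x = [1; 2, 1, 5, 8].
Convergents (p_i = a_i*p_{i-1} + p_{i-2}, q_i = a_i*q_{i-1} + q_{i-2} with p_{-2}=0, p_{-1}=1, q_{-2}=1, q_{-1}=0), until the denominator exceeds 20:
  i=0: a_0=1, p_0 = 1*1 + 0 = 1, q_0 = 1*0 + 1 = 1.
  i=1: a_1=2, p_1 = 2*1 + 1 = 3, q_1 = 2*1 + 0 = 2.
  i=2: a_2=1, p_2 = 1*3 + 1 = 4, q_2 = 1*2 + 1 = 3.
  i=3: a_3=5, p_3 = 5*4 + 3 = 23, q_3 = 5*3 + 2 = 17.
  i=4: a_4=8, p_4 = 8*23 + 4 = 188, q_4 = 8*17 + 3 = 139.
q_4 = 139 > 20, so the last convergent with denominator <= 20 is p_3/q_3 = 23/17.
The closest fraction with denominator <= 20 is either p_3/q_3 or the intermediate fraction (k*p_3 + p_2)/(k*q_3 + q_2) with the largest k >= 1 whose denominator stays <= 20; these approach x as k grows, and every other convergent or intermediate fraction in range is farther away.
Largest k: floor((20 - q_2)/q_3) = floor((20 - 3)/17) = 1.
That gives (1*23 + 4)/(1*17 + 3) = 27/20.
Compare the errors: |x - 23/17| = |188*17 - 23*139|/(139*17) = 1/2363, and |x - 27/20| = |188*20 - 27*139|/(139*20) = 7/2780.
Cross-multiplying, 1*2780 = 2780 < 16541 = 7*2363, so 1/2363 is smaller: the convergent 23/17 is closer to x than 27/20.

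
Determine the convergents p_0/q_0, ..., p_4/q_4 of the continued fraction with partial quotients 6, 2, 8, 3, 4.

6/1, 13/2, 110/17, 343/53, 1482/229

Using the convergent recurrence p_i = a_i*p_{i-1} + p_{i-2}, q_i = a_i*q_{i-1} + q_{i-2} with p_{-2}=0, p_{-1}=1, q_{-2}=1, q_{-1}=0:
  i=0: a_0=6, p_0 = 6*1 + 0 = 6, q_0 = 6*0 + 1 = 1.
  i=1: a_1=2, p_1 = 2*6 + 1 = 13, q_1 = 2*1 + 0 = 2.
  i=2: a_2=8, p_2 = 8*13 + 6 = 110, q_2 = 8*2 + 1 = 17.
  i=3: a_3=3, p_3 = 3*110 + 13 = 343, q_3 = 3*17 + 2 = 53.
  i=4: a_4=4, p_4 = 4*343 + 110 = 1482, q_4 = 4*53 + 17 = 229.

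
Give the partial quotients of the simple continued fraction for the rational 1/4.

[0; 4]

Run the Euclidean algorithm on 1 and 4; the successive quotients are the partial quotients a_0, a_1, ... (each step inverts the fractional part left over by the previous one):
  1 = 0*4 + 1, so a_0 = 0.
  4 = 4*1 + 0, so a_1 = 4.
The remainder reaches 0 after 2 divisions, so the expansion has 2 partial quotients, read off in order.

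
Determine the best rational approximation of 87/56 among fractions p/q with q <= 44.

59/38

Expand x = 87/56 as a continued fraction with the Euclidean algorithm:
  87 = 1*56 + 31, so a_0 = 1.
  56 = 1*31 + 25, so a_1 = 1.
  31 = 1*25 + 6, so a_2 = 1.
  25 = 4*6 + 1, so a_3 = 4.
  6 = 6*1 + 0, so a_4 = 6.
so x = [1; 1, 1, 4, 6].
Convergents (p_i = a_i*p_{i-1} + p_{i-2}, q_i = a_i*q_{i-1} + q_{i-2} with p_{-2}=0, p_{-1}=1, q_{-2}=1, q_{-1}=0), until the denominator exceeds 44:
  i=0: a_0=1, p_0 = 1*1 + 0 = 1, q_0 = 1*0 + 1 = 1.
  i=1: a_1=1, p_1 = 1*1 + 1 = 2, q_1 = 1*1 + 0 = 1.
  i=2: a_2=1, p_2 = 1*2 + 1 = 3, q_2 = 1*1 + 1 = 2.
  i=3: a_3=4, p_3 = 4*3 + 2 = 14, q_3 = 4*2 + 1 = 9.
  i=4: a_4=6, p_4 = 6*14 + 3 = 87, q_4 = 6*9 + 2 = 56.
q_4 = 56 > 44, so the last convergent with denominator <= 44 is p_3/q_3 = 14/9.
The closest fraction with denominator <= 44 is either p_3/q_3 or the intermediate fraction (k*p_3 + p_2)/(k*q_3 + q_2) with the largest k >= 1 whose denominator stays <= 44; these approach x as k grows, and every other convergent or intermediate fraction in range is farther away.
Largest k: floor((44 - q_2)/q_3) = floor((44 - 2)/9) = 4.
That gives (4*14 + 3)/(4*9 + 2) = 59/38.
Compare the errors: |x - 14/9| = |87*9 - 14*56|/(56*9) = 1/504, and |x - 59/38| = |87*38 - 59*56|/(56*38) = 2/2128.
Cross-multiplying, 2*504 = 1008 < 2128 = 1*2128, so 2/2128 is smaller: the intermediate fraction 59/38 is closer to x than 14/9.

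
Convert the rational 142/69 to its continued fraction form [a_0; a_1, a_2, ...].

Run the Euclidean algorithm on 142 and 69; the successive quotients are the partial quotients a_0, a_1, ... (each step inverts the fractional part left over by the previous one):
  142 = 2*69 + 4, so a_0 = 2.
  69 = 17*4 + 1, so a_1 = 17.
  4 = 4*1 + 0, so a_2 = 4.
The remainder reaches 0 after 3 divisions, so the expansion has 3 partial quotients, read off in order.

[2; 17, 4]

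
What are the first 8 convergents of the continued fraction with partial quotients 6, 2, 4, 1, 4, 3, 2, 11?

6/1, 13/2, 58/9, 71/11, 342/53, 1097/170, 2536/393, 28993/4493

Using the convergent recurrence p_i = a_i*p_{i-1} + p_{i-2}, q_i = a_i*q_{i-1} + q_{i-2} with p_{-2}=0, p_{-1}=1, q_{-2}=1, q_{-1}=0:
  i=0: a_0=6, p_0 = 6*1 + 0 = 6, q_0 = 6*0 + 1 = 1.
  i=1: a_1=2, p_1 = 2*6 + 1 = 13, q_1 = 2*1 + 0 = 2.
  i=2: a_2=4, p_2 = 4*13 + 6 = 58, q_2 = 4*2 + 1 = 9.
  i=3: a_3=1, p_3 = 1*58 + 13 = 71, q_3 = 1*9 + 2 = 11.
  i=4: a_4=4, p_4 = 4*71 + 58 = 342, q_4 = 4*11 + 9 = 53.
  i=5: a_5=3, p_5 = 3*342 + 71 = 1097, q_5 = 3*53 + 11 = 170.
  i=6: a_6=2, p_6 = 2*1097 + 342 = 2536, q_6 = 2*170 + 53 = 393.
  i=7: a_7=11, p_7 = 11*2536 + 1097 = 28993, q_7 = 11*393 + 170 = 4493.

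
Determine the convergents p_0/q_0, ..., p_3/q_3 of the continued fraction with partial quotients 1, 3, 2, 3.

Using the convergent recurrence p_i = a_i*p_{i-1} + p_{i-2}, q_i = a_i*q_{i-1} + q_{i-2} with p_{-2}=0, p_{-1}=1, q_{-2}=1, q_{-1}=0:
  i=0: a_0=1, p_0 = 1*1 + 0 = 1, q_0 = 1*0 + 1 = 1.
  i=1: a_1=3, p_1 = 3*1 + 1 = 4, q_1 = 3*1 + 0 = 3.
  i=2: a_2=2, p_2 = 2*4 + 1 = 9, q_2 = 2*3 + 1 = 7.
  i=3: a_3=3, p_3 = 3*9 + 4 = 31, q_3 = 3*7 + 3 = 24.

1/1, 4/3, 9/7, 31/24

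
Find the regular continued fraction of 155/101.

[1; 1, 1, 6, 1, 2, 2]

Run the Euclidean algorithm on 155 and 101; the successive quotients are the partial quotients a_0, a_1, ... (each step inverts the fractional part left over by the previous one):
  155 = 1*101 + 54, so a_0 = 1.
  101 = 1*54 + 47, so a_1 = 1.
  54 = 1*47 + 7, so a_2 = 1.
  47 = 6*7 + 5, so a_3 = 6.
  7 = 1*5 + 2, so a_4 = 1.
  5 = 2*2 + 1, so a_5 = 2.
  2 = 2*1 + 0, so a_6 = 2.
The remainder reaches 0 after 7 divisions, so the expansion has 7 partial quotients, read off in order.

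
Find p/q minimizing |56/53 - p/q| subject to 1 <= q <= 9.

Expand x = 56/53 as a continued fraction with the Euclidean algorithm:
  56 = 1*53 + 3, so a_0 = 1.
  53 = 17*3 + 2, so a_1 = 17.
  3 = 1*2 + 1, so a_2 = 1.
  2 = 2*1 + 0, so a_3 = 2.
so x = [1; 17, 1, 2].
Convergents (p_i = a_i*p_{i-1} + p_{i-2}, q_i = a_i*q_{i-1} + q_{i-2} with p_{-2}=0, p_{-1}=1, q_{-2}=1, q_{-1}=0), until the denominator exceeds 9:
  i=0: a_0=1, p_0 = 1*1 + 0 = 1, q_0 = 1*0 + 1 = 1.
  i=1: a_1=17, p_1 = 17*1 + 1 = 18, q_1 = 17*1 + 0 = 17.
q_1 = 17 > 9, so the last convergent with denominator <= 9 is p_0/q_0 = 1/1.
The closest fraction with denominator <= 9 is either p_0/q_0 or the intermediate fraction (k*p_0 + p_{-1})/(k*q_0 + q_{-1}) with the largest k >= 1 whose denominator stays <= 9; these approach x as k grows, and every other convergent or intermediate fraction in range is farther away.
Largest k: floor((9 - q_{-1})/q_0) = floor((9 - 0)/1) = 9 (using the seeds p_{-1} = 1, q_{-1} = 0).
That gives (9*1 + 1)/(9*1 + 0) = 10/9.
Compare the errors: |x - 1/1| = |56*1 - 1*53|/(53*1) = 3/53, and |x - 10/9| = |56*9 - 10*53|/(53*9) = 26/477.
Cross-multiplying, 26*53 = 1378 < 1431 = 3*477, so 26/477 is smaller: the intermediate fraction 10/9 is closer to x than 1/1.

10/9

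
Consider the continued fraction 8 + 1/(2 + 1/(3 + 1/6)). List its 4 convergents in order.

Using the convergent recurrence p_i = a_i*p_{i-1} + p_{i-2}, q_i = a_i*q_{i-1} + q_{i-2} with p_{-2}=0, p_{-1}=1, q_{-2}=1, q_{-1}=0:
  i=0: a_0=8, p_0 = 8*1 + 0 = 8, q_0 = 8*0 + 1 = 1.
  i=1: a_1=2, p_1 = 2*8 + 1 = 17, q_1 = 2*1 + 0 = 2.
  i=2: a_2=3, p_2 = 3*17 + 8 = 59, q_2 = 3*2 + 1 = 7.
  i=3: a_3=6, p_3 = 6*59 + 17 = 371, q_3 = 6*7 + 2 = 44.

8/1, 17/2, 59/7, 371/44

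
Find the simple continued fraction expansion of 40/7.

[5; 1, 2, 2]

Run the Euclidean algorithm on 40 and 7; the successive quotients are the partial quotients a_0, a_1, ... (each step inverts the fractional part left over by the previous one):
  40 = 5*7 + 5, so a_0 = 5.
  7 = 1*5 + 2, so a_1 = 1.
  5 = 2*2 + 1, so a_2 = 2.
  2 = 2*1 + 0, so a_3 = 2.
The remainder reaches 0 after 4 divisions, so the expansion has 4 partial quotients, read off in order.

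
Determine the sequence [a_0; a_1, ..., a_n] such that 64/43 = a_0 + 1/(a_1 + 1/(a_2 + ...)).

Run the Euclidean algorithm on 64 and 43; the successive quotients are the partial quotients a_0, a_1, ... (each step inverts the fractional part left over by the previous one):
  64 = 1*43 + 21, so a_0 = 1.
  43 = 2*21 + 1, so a_1 = 2.
  21 = 21*1 + 0, so a_2 = 21.
The remainder reaches 0 after 3 divisions, so the expansion has 3 partial quotients, read off in order.

[1; 2, 21]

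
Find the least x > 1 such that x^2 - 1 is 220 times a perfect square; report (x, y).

First expand sqrt(220) as a continued fraction. With x_i = (sqrt(220) + m_i)/d_i and (m_0, d_0) = (0, 1): a_0 = floor(sqrt(220)) = 14, since 14^2 = 196 <= 220 < 225 = 15^2.
Iterate m_{i+1} = d_i*a_i - m_i, d_{i+1} = (220 - m_{i+1}^2)/d_i, a_{i+1} = floor((a_0 + m_{i+1})/d_{i+1}):
  m_1 = 1*14 - 0 = 14, d_1 = (220 - 14^2)/1 = 24/1 = 24, a_1 = floor((14 + 14)/24) = 1.
  m_2 = 24*1 - 14 = 10, d_2 = (220 - 10^2)/24 = 120/24 = 5, a_2 = floor((14 + 10)/5) = 4.
  m_3 = 5*4 - 10 = 10, d_3 = (220 - 10^2)/5 = 120/5 = 24, a_3 = floor((14 + 10)/24) = 1.
  m_4 = 24*1 - 10 = 14, d_4 = (220 - 14^2)/24 = 24/24 = 1, a_4 = floor((14 + 14)/1) = 28.
  m_5 = 1*28 - 14 = 14, d_5 = (220 - 14^2)/1 = 24/1 = 24: (m_5, d_5) = (m_1, d_1) = (14, 24), so from here the quotients repeat a_1, ..., a_4; the period length is 4.
So sqrt(220) = [14; (1, 4, 1, 28)] with period length k = 4.
k is even, so the fundamental solution of x^2 - 220y^2 = 1 is (p_{k-1}, q_{k-1}) = (p_3, q_3); compute convergents through index 3.
Convergents (p_i = a_i*p_{i-1} + p_{i-2}, q_i = a_i*q_{i-1} + q_{i-2} with p_{-2}=0, p_{-1}=1, q_{-2}=1, q_{-1}=0):
  i=0: a_0=14, p_0 = 14*1 + 0 = 14, q_0 = 14*0 + 1 = 1.
  i=1: a_1=1, p_1 = 1*14 + 1 = 15, q_1 = 1*1 + 0 = 1.
  i=2: a_2=4, p_2 = 4*15 + 14 = 74, q_2 = 4*1 + 1 = 5.
  i=3: a_3=1, p_3 = 1*74 + 15 = 89, q_3 = 1*5 + 1 = 6.
Check: 89^2 - 220*6^2 = 7921 - 7920 = 1, so (x, y) = (89, 6) solves the equation, and by the theorem it is the least positive solution.

(x, y) = (89, 6)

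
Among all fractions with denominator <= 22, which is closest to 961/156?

Expand x = 961/156 as a continued fraction with the Euclidean algorithm:
  961 = 6*156 + 25, so a_0 = 6.
  156 = 6*25 + 6, so a_1 = 6.
  25 = 4*6 + 1, so a_2 = 4.
  6 = 6*1 + 0, so a_3 = 6.
so x = [6; 6, 4, 6].
Convergents (p_i = a_i*p_{i-1} + p_{i-2}, q_i = a_i*q_{i-1} + q_{i-2} with p_{-2}=0, p_{-1}=1, q_{-2}=1, q_{-1}=0), until the denominator exceeds 22:
  i=0: a_0=6, p_0 = 6*1 + 0 = 6, q_0 = 6*0 + 1 = 1.
  i=1: a_1=6, p_1 = 6*6 + 1 = 37, q_1 = 6*1 + 0 = 6.
  i=2: a_2=4, p_2 = 4*37 + 6 = 154, q_2 = 4*6 + 1 = 25.
q_2 = 25 > 22, so the last convergent with denominator <= 22 is p_1/q_1 = 37/6.
The closest fraction with denominator <= 22 is either p_1/q_1 or the intermediate fraction (k*p_1 + p_0)/(k*q_1 + q_0) with the largest k >= 1 whose denominator stays <= 22; these approach x as k grows, and every other convergent or intermediate fraction in range is farther away.
Largest k: floor((22 - q_0)/q_1) = floor((22 - 1)/6) = 3.
That gives (3*37 + 6)/(3*6 + 1) = 117/19.
Compare the errors: |x - 37/6| = |961*6 - 37*156|/(156*6) = 6/936, and |x - 117/19| = |961*19 - 117*156|/(156*19) = 7/2964.
Cross-multiplying, 7*936 = 6552 < 17784 = 6*2964, so 7/2964 is smaller: the intermediate fraction 117/19 is closer to x than 37/6.

117/19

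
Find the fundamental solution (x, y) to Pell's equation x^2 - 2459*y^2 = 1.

First expand sqrt(2459) as a continued fraction. With x_i = (sqrt(2459) + m_i)/d_i and (m_0, d_0) = (0, 1): a_0 = floor(sqrt(2459)) = 49, since 49^2 = 2401 <= 2459 < 2500 = 50^2.
Iterate m_{i+1} = d_i*a_i - m_i, d_{i+1} = (2459 - m_{i+1}^2)/d_i, a_{i+1} = floor((a_0 + m_{i+1})/d_{i+1}):
  m_1 = 1*49 - 0 = 49, d_1 = (2459 - 49^2)/1 = 58/1 = 58, a_1 = floor((49 + 49)/58) = 1.
  m_2 = 58*1 - 49 = 9, d_2 = (2459 - 9^2)/58 = 2378/58 = 41, a_2 = floor((49 + 9)/41) = 1.
  m_3 = 41*1 - 9 = 32, d_3 = (2459 - 32^2)/41 = 1435/41 = 35, a_3 = floor((49 + 32)/35) = 2.
  m_4 = 35*2 - 32 = 38, d_4 = (2459 - 38^2)/35 = 1015/35 = 29, a_4 = floor((49 + 38)/29) = 3.
  m_5 = 29*3 - 38 = 49, d_5 = (2459 - 49^2)/29 = 58/29 = 2, a_5 = floor((49 + 49)/2) = 49.
  m_6 = 2*49 - 49 = 49, d_6 = (2459 - 49^2)/2 = 58/2 = 29, a_6 = floor((49 + 49)/29) = 3.
  m_7 = 29*3 - 49 = 38, d_7 = (2459 - 38^2)/29 = 1015/29 = 35, a_7 = floor((49 + 38)/35) = 2.
  m_8 = 35*2 - 38 = 32, d_8 = (2459 - 32^2)/35 = 1435/35 = 41, a_8 = floor((49 + 32)/41) = 1.
  m_9 = 41*1 - 32 = 9, d_9 = (2459 - 9^2)/41 = 2378/41 = 58, a_9 = floor((49 + 9)/58) = 1.
  m_10 = 58*1 - 9 = 49, d_10 = (2459 - 49^2)/58 = 58/58 = 1, a_10 = floor((49 + 49)/1) = 98.
  m_11 = 1*98 - 49 = 49, d_11 = (2459 - 49^2)/1 = 58/1 = 58: (m_11, d_11) = (m_1, d_1) = (49, 58), so from here the quotients repeat a_1, ..., a_10; the period length is 10.
So sqrt(2459) = [49; (1, 1, 2, 3, 49, 3, 2, 1, 1, 98)] with period length k = 10.
k is even, so the fundamental solution of x^2 - 2459y^2 = 1 is (p_{k-1}, q_{k-1}) = (p_9, q_9); compute convergents through index 9.
Convergents (p_i = a_i*p_{i-1} + p_{i-2}, q_i = a_i*q_{i-1} + q_{i-2} with p_{-2}=0, p_{-1}=1, q_{-2}=1, q_{-1}=0):
  i=0: a_0=49, p_0 = 49*1 + 0 = 49, q_0 = 49*0 + 1 = 1.
  i=1: a_1=1, p_1 = 1*49 + 1 = 50, q_1 = 1*1 + 0 = 1.
  i=2: a_2=1, p_2 = 1*50 + 49 = 99, q_2 = 1*1 + 1 = 2.
  i=3: a_3=2, p_3 = 2*99 + 50 = 248, q_3 = 2*2 + 1 = 5.
  i=4: a_4=3, p_4 = 3*248 + 99 = 843, q_4 = 3*5 + 2 = 17.
  i=5: a_5=49, p_5 = 49*843 + 248 = 41555, q_5 = 49*17 + 5 = 838.
  i=6: a_6=3, p_6 = 3*41555 + 843 = 125508, q_6 = 3*838 + 17 = 2531.
  i=7: a_7=2, p_7 = 2*125508 + 41555 = 292571, q_7 = 2*2531 + 838 = 5900.
  i=8: a_8=1, p_8 = 1*292571 + 125508 = 418079, q_8 = 1*5900 + 2531 = 8431.
  i=9: a_9=1, p_9 = 1*418079 + 292571 = 710650, q_9 = 1*8431 + 5900 = 14331.
Check: 710650^2 - 2459*14331^2 = 505023422500 - 505023422499 = 1, so (x, y) = (710650, 14331) solves the equation, and by the theorem it is the least positive solution.

(x, y) = (710650, 14331)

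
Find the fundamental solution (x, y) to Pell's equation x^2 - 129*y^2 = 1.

(x, y) = (16855, 1484)

First expand sqrt(129) as a continued fraction. With x_i = (sqrt(129) + m_i)/d_i and (m_0, d_0) = (0, 1): a_0 = floor(sqrt(129)) = 11, since 11^2 = 121 <= 129 < 144 = 12^2.
Iterate m_{i+1} = d_i*a_i - m_i, d_{i+1} = (129 - m_{i+1}^2)/d_i, a_{i+1} = floor((a_0 + m_{i+1})/d_{i+1}):
  m_1 = 1*11 - 0 = 11, d_1 = (129 - 11^2)/1 = 8/1 = 8, a_1 = floor((11 + 11)/8) = 2.
  m_2 = 8*2 - 11 = 5, d_2 = (129 - 5^2)/8 = 104/8 = 13, a_2 = floor((11 + 5)/13) = 1.
  m_3 = 13*1 - 5 = 8, d_3 = (129 - 8^2)/13 = 65/13 = 5, a_3 = floor((11 + 8)/5) = 3.
  m_4 = 5*3 - 8 = 7, d_4 = (129 - 7^2)/5 = 80/5 = 16, a_4 = floor((11 + 7)/16) = 1.
  m_5 = 16*1 - 7 = 9, d_5 = (129 - 9^2)/16 = 48/16 = 3, a_5 = floor((11 + 9)/3) = 6.
  m_6 = 3*6 - 9 = 9, d_6 = (129 - 9^2)/3 = 48/3 = 16, a_6 = floor((11 + 9)/16) = 1.
  m_7 = 16*1 - 9 = 7, d_7 = (129 - 7^2)/16 = 80/16 = 5, a_7 = floor((11 + 7)/5) = 3.
  m_8 = 5*3 - 7 = 8, d_8 = (129 - 8^2)/5 = 65/5 = 13, a_8 = floor((11 + 8)/13) = 1.
  m_9 = 13*1 - 8 = 5, d_9 = (129 - 5^2)/13 = 104/13 = 8, a_9 = floor((11 + 5)/8) = 2.
  m_10 = 8*2 - 5 = 11, d_10 = (129 - 11^2)/8 = 8/8 = 1, a_10 = floor((11 + 11)/1) = 22.
  m_11 = 1*22 - 11 = 11, d_11 = (129 - 11^2)/1 = 8/1 = 8: (m_11, d_11) = (m_1, d_1) = (11, 8), so from here the quotients repeat a_1, ..., a_10; the period length is 10.
So sqrt(129) = [11; (2, 1, 3, 1, 6, 1, 3, 1, 2, 22)] with period length k = 10.
k is even, so the fundamental solution of x^2 - 129y^2 = 1 is (p_{k-1}, q_{k-1}) = (p_9, q_9); compute convergents through index 9.
Convergents (p_i = a_i*p_{i-1} + p_{i-2}, q_i = a_i*q_{i-1} + q_{i-2} with p_{-2}=0, p_{-1}=1, q_{-2}=1, q_{-1}=0):
  i=0: a_0=11, p_0 = 11*1 + 0 = 11, q_0 = 11*0 + 1 = 1.
  i=1: a_1=2, p_1 = 2*11 + 1 = 23, q_1 = 2*1 + 0 = 2.
  i=2: a_2=1, p_2 = 1*23 + 11 = 34, q_2 = 1*2 + 1 = 3.
  i=3: a_3=3, p_3 = 3*34 + 23 = 125, q_3 = 3*3 + 2 = 11.
  i=4: a_4=1, p_4 = 1*125 + 34 = 159, q_4 = 1*11 + 3 = 14.
  i=5: a_5=6, p_5 = 6*159 + 125 = 1079, q_5 = 6*14 + 11 = 95.
  i=6: a_6=1, p_6 = 1*1079 + 159 = 1238, q_6 = 1*95 + 14 = 109.
  i=7: a_7=3, p_7 = 3*1238 + 1079 = 4793, q_7 = 3*109 + 95 = 422.
  i=8: a_8=1, p_8 = 1*4793 + 1238 = 6031, q_8 = 1*422 + 109 = 531.
  i=9: a_9=2, p_9 = 2*6031 + 4793 = 16855, q_9 = 2*531 + 422 = 1484.
Check: 16855^2 - 129*1484^2 = 284091025 - 284091024 = 1, so (x, y) = (16855, 1484) solves the equation, and by the theorem it is the least positive solution.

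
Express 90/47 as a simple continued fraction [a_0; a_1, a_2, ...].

Run the Euclidean algorithm on 90 and 47; the successive quotients are the partial quotients a_0, a_1, ... (each step inverts the fractional part left over by the previous one):
  90 = 1*47 + 43, so a_0 = 1.
  47 = 1*43 + 4, so a_1 = 1.
  43 = 10*4 + 3, so a_2 = 10.
  4 = 1*3 + 1, so a_3 = 1.
  3 = 3*1 + 0, so a_4 = 3.
The remainder reaches 0 after 5 divisions, so the expansion has 5 partial quotients, read off in order.

[1; 1, 10, 1, 3]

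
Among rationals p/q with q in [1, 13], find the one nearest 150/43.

Expand x = 150/43 as a continued fraction with the Euclidean algorithm:
  150 = 3*43 + 21, so a_0 = 3.
  43 = 2*21 + 1, so a_1 = 2.
  21 = 21*1 + 0, so a_2 = 21.
so x = [3; 2, 21].
Convergents (p_i = a_i*p_{i-1} + p_{i-2}, q_i = a_i*q_{i-1} + q_{i-2} with p_{-2}=0, p_{-1}=1, q_{-2}=1, q_{-1}=0), until the denominator exceeds 13:
  i=0: a_0=3, p_0 = 3*1 + 0 = 3, q_0 = 3*0 + 1 = 1.
  i=1: a_1=2, p_1 = 2*3 + 1 = 7, q_1 = 2*1 + 0 = 2.
  i=2: a_2=21, p_2 = 21*7 + 3 = 150, q_2 = 21*2 + 1 = 43.
q_2 = 43 > 13, so the last convergent with denominator <= 13 is p_1/q_1 = 7/2.
The closest fraction with denominator <= 13 is either p_1/q_1 or the intermediate fraction (k*p_1 + p_0)/(k*q_1 + q_0) with the largest k >= 1 whose denominator stays <= 13; these approach x as k grows, and every other convergent or intermediate fraction in range is farther away.
Largest k: floor((13 - q_0)/q_1) = floor((13 - 1)/2) = 6.
That gives (6*7 + 3)/(6*2 + 1) = 45/13.
Compare the errors: |x - 7/2| = |150*2 - 7*43|/(43*2) = 1/86, and |x - 45/13| = |150*13 - 45*43|/(43*13) = 15/559.
Cross-multiplying, 1*559 = 559 < 1290 = 15*86, so 1/86 is smaller: the convergent 7/2 is closer to x than 45/13.

7/2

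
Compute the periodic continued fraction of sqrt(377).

[19; (2, 2, 2, 38)]

Write x_i = (sqrt(377) + m_i)/d_i with (m_0, d_0) = (0, 1). a_0 = floor(sqrt(377)) = 19, since 19^2 = 361 <= 377 < 400 = 20^2.
Iterate m_{i+1} = d_i*a_i - m_i, d_{i+1} = (377 - m_{i+1}^2)/d_i, a_{i+1} = floor((a_0 + m_{i+1})/d_{i+1}):
  m_1 = 1*19 - 0 = 19, d_1 = (377 - 19^2)/1 = 16/1 = 16, a_1 = floor((19 + 19)/16) = 2.
  m_2 = 16*2 - 19 = 13, d_2 = (377 - 13^2)/16 = 208/16 = 13, a_2 = floor((19 + 13)/13) = 2.
  m_3 = 13*2 - 13 = 13, d_3 = (377 - 13^2)/13 = 208/13 = 16, a_3 = floor((19 + 13)/16) = 2.
  m_4 = 16*2 - 13 = 19, d_4 = (377 - 19^2)/16 = 16/16 = 1, a_4 = floor((19 + 19)/1) = 38.
  m_5 = 1*38 - 19 = 19, d_5 = (377 - 19^2)/1 = 16/1 = 16: (m_5, d_5) = (m_1, d_1) = (19, 16), so from here the quotients repeat a_1, ..., a_4; the period length is 4.
Hence the expansion of sqrt(377) is a_0 = 19 followed by the repeating block 2, 2, 2, 38 (period 4).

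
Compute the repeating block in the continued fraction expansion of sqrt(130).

[11; (2, 2, 22)]

Write x_i = (sqrt(130) + m_i)/d_i with (m_0, d_0) = (0, 1). a_0 = floor(sqrt(130)) = 11, since 11^2 = 121 <= 130 < 144 = 12^2.
Iterate m_{i+1} = d_i*a_i - m_i, d_{i+1} = (130 - m_{i+1}^2)/d_i, a_{i+1} = floor((a_0 + m_{i+1})/d_{i+1}):
  m_1 = 1*11 - 0 = 11, d_1 = (130 - 11^2)/1 = 9/1 = 9, a_1 = floor((11 + 11)/9) = 2.
  m_2 = 9*2 - 11 = 7, d_2 = (130 - 7^2)/9 = 81/9 = 9, a_2 = floor((11 + 7)/9) = 2.
  m_3 = 9*2 - 7 = 11, d_3 = (130 - 11^2)/9 = 9/9 = 1, a_3 = floor((11 + 11)/1) = 22.
  m_4 = 1*22 - 11 = 11, d_4 = (130 - 11^2)/1 = 9/1 = 9: (m_4, d_4) = (m_1, d_1) = (11, 9), so from here the quotients repeat a_1, ..., a_3; the period length is 3.
Hence the expansion of sqrt(130) is a_0 = 11 followed by the repeating block 2, 2, 22 (period 3).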